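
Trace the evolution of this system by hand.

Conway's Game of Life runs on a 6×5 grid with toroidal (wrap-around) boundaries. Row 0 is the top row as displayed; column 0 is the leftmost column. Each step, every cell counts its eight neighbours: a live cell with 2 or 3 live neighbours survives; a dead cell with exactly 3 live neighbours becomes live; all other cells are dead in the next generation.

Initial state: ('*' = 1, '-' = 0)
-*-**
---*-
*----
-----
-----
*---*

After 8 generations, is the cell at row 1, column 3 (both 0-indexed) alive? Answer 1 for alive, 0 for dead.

0

t=0: -*-**
---*-
*----
-----
-----
*---*
t=1: --**-
*-**-
-----
-----
-----
*--**
t=2: *----
-****
-----
-----
----*
--***
t=3: *----
*****
--**-
-----
----*
*--**
t=4: -----
*----
*----
---*-
*--**
*--*-
t=5: ----*
-----
----*
*--*-
*-**-
*--*-
t=6: ----*
-----
----*
****-
*-**-
****-
t=7: *****
-----
*****
*----
-----
*----
t=8: *****
-----
*****
*-**-
-----
*-**-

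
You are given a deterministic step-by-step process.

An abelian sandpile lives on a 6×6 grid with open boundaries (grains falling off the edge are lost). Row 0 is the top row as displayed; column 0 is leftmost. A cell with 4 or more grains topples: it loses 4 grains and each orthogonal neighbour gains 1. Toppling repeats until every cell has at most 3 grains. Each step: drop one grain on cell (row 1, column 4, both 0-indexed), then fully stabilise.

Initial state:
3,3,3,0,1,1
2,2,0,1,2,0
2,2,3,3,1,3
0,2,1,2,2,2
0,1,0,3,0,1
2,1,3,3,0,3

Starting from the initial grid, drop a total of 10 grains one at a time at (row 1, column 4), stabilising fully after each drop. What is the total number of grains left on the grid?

65

t=0: 3,3,3,0,1,1
2,2,0,1,2,0
2,2,3,3,1,3
0,2,1,2,2,2
0,1,0,3,0,1
2,1,3,3,0,3
t=1: 3,3,3,0,1,1
2,2,0,1,3,0
2,2,3,3,1,3
0,2,1,2,2,2
0,1,0,3,0,1
2,1,3,3,0,3
t=2: 3,3,3,0,2,1
2,2,0,2,0,1
2,2,3,3,2,3
0,2,1,2,2,2
0,1,0,3,0,1
2,1,3,3,0,3
t=3: 3,3,3,0,2,1
2,2,0,2,1,1
2,2,3,3,2,3
0,2,1,2,2,2
0,1,0,3,0,1
2,1,3,3,0,3
t=4: 3,3,3,0,2,1
2,2,0,2,2,1
2,2,3,3,2,3
0,2,1,2,2,2
0,1,0,3,0,1
2,1,3,3,0,3
t=5: 3,3,3,0,2,1
2,2,0,2,3,1
2,2,3,3,2,3
0,2,1,2,2,2
0,1,0,3,0,1
2,1,3,3,0,3
t=6: 3,3,3,0,3,1
2,2,0,3,0,2
2,2,3,3,3,3
0,2,1,2,2,2
0,1,0,3,0,1
2,1,3,3,0,3
t=7: 3,3,3,0,3,1
2,2,0,3,1,2
2,2,3,3,3,3
0,2,1,2,2,2
0,1,0,3,0,1
2,1,3,3,0,3
t=8: 3,3,3,0,3,1
2,2,0,3,2,2
2,2,3,3,3,3
0,2,1,2,2,2
0,1,0,3,0,1
2,1,3,3,0,3
t=9: 3,3,3,0,3,1
2,2,0,3,3,2
2,2,3,3,3,3
0,2,1,2,2,2
0,1,0,3,0,1
2,1,3,3,0,3
t=10: 3,3,3,2,1,3
2,2,2,2,0,1
2,3,0,2,3,1
0,2,2,3,3,3
0,1,0,3,0,1
2,1,3,3,0,3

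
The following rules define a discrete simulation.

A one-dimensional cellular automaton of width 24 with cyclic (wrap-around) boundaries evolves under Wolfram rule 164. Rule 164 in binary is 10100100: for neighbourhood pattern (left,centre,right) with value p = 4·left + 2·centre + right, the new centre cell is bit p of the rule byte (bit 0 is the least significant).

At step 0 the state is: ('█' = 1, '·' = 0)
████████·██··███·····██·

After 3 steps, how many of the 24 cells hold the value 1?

t=0: ████████·██··███·····██·
t=1: ·██████·█·····█········█
t=2: █·████·██·····█········█
t=3: ·█·██·█·······█·········

5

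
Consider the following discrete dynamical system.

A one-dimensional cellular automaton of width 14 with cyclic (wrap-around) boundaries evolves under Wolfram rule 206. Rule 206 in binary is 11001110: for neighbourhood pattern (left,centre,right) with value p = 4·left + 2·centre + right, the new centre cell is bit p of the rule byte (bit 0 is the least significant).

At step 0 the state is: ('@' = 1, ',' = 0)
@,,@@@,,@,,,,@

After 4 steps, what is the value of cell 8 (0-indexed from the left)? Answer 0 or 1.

0) @,,@@@,,@,,,,@
1) @,@@@@,@@,,,@@
2) @,@@@@,@@,,@@@
3) @,@@@@,@@,@@@@
4) @,@@@@,@@,@@@@

1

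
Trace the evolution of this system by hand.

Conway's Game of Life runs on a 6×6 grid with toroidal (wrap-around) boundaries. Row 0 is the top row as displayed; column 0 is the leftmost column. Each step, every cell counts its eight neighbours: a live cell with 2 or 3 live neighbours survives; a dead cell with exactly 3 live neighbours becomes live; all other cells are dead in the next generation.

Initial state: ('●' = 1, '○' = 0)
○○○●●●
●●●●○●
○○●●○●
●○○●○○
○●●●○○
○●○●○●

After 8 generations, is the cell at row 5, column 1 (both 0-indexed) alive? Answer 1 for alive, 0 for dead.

[0] ○○○●●●
●●●●○●
○○●●○●
●○○●○○
○●●●○○
○●○●○●
[1] ○○○○○○
○●○○○○
○○○○○●
●○○○○○
○●○●○○
○●○○○●
[2] ●○○○○○
○○○○○○
●○○○○○
●○○○○○
○●●○○○
●○●○○○
[3] ○●○○○○
○○○○○○
○○○○○○
●○○○○○
●○●○○○
●○●○○○
[4] ○●○○○○
○○○○○○
○○○○○○
○●○○○○
●○○○○●
●○●○○○
[5] ○●○○○○
○○○○○○
○○○○○○
●○○○○○
●○○○○●
●○○○○●
[6] ●○○○○○
○○○○○○
○○○○○○
●○○○○●
○●○○○○
○●○○○●
[7] ●○○○○○
○○○○○○
○○○○○○
●○○○○○
○●○○○●
○●○○○○
[8] ○○○○○○
○○○○○○
○○○○○○
●○○○○○
○●○○○○
○●○○○○

1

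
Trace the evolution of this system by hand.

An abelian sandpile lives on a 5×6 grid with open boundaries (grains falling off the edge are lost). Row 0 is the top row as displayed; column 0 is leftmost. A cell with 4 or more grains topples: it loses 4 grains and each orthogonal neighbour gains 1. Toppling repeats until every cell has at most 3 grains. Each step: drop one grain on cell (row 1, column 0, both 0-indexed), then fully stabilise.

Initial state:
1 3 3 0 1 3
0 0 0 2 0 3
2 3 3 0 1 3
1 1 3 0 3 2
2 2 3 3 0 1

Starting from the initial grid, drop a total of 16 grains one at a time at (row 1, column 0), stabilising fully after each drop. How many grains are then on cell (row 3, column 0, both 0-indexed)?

0) 1 3 3 0 1 3
0 0 0 2 0 3
2 3 3 0 1 3
1 1 3 0 3 2
2 2 3 3 0 1
1) 1 3 3 0 1 3
1 0 0 2 0 3
2 3 3 0 1 3
1 1 3 0 3 2
2 2 3 3 0 1
2) 1 3 3 0 1 3
2 0 0 2 0 3
2 3 3 0 1 3
1 1 3 0 3 2
2 2 3 3 0 1
3) 1 3 3 0 1 3
3 0 0 2 0 3
2 3 3 0 1 3
1 1 3 0 3 2
2 2 3 3 0 1
4) 2 3 3 0 1 3
0 1 0 2 0 3
3 3 3 0 1 3
1 1 3 0 3 2
2 2 3 3 0 1
5) 2 3 3 0 1 3
1 1 0 2 0 3
3 3 3 0 1 3
1 1 3 0 3 2
2 2 3 3 0 1
6) 2 3 3 0 1 3
2 1 0 2 0 3
3 3 3 0 1 3
1 1 3 0 3 2
2 2 3 3 0 1
7) 2 3 3 0 1 3
3 1 0 2 0 3
3 3 3 0 1 3
1 1 3 0 3 2
2 2 3 3 0 1
8) 3 3 3 0 1 3
1 3 1 2 0 3
1 1 1 1 1 3
2 3 1 2 3 2
2 3 1 0 1 1
9) 3 3 3 0 1 3
2 3 1 2 0 3
1 1 1 1 1 3
2 3 1 2 3 2
2 3 1 0 1 1
10) 3 3 3 0 1 3
3 3 1 2 0 3
1 1 1 1 1 3
2 3 1 2 3 2
2 3 1 0 1 1
11) 1 2 0 1 1 3
2 1 3 2 0 3
2 2 1 1 1 3
2 3 1 2 3 2
2 3 1 0 1 1
12) 1 2 0 1 1 3
3 1 3 2 0 3
2 2 1 1 1 3
2 3 1 2 3 2
2 3 1 0 1 1
13) 2 2 0 1 1 3
0 2 3 2 0 3
3 2 1 1 1 3
2 3 1 2 3 2
2 3 1 0 1 1
14) 2 2 0 1 1 3
1 2 3 2 0 3
3 2 1 1 1 3
2 3 1 2 3 2
2 3 1 0 1 1
15) 2 2 0 1 1 3
2 2 3 2 0 3
3 2 1 1 1 3
2 3 1 2 3 2
2 3 1 0 1 1
16) 2 2 0 1 1 3
3 2 3 2 0 3
3 2 1 1 1 3
2 3 1 2 3 2
2 3 1 0 1 1

2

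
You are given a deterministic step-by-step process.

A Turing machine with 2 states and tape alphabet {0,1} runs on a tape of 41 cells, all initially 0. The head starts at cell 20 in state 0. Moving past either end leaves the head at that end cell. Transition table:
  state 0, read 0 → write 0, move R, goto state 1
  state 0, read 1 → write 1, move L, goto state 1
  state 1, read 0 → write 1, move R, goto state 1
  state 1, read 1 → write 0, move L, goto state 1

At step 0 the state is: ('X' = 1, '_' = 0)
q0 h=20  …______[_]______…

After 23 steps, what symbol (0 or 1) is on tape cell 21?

t=0: q0 h=20  …______[_]______…
t=1: q1 h=21  …______[_]______…
t=2: q1 h=22  …_____X[_]______…
t=3: q1 h=23  …____XX[_]______…
t=4: q1 h=24  …___XXX[_]______…
t=5: q1 h=25  …__XXXX[_]______…
t=6: q1 h=26  …_XXXXX[_]______…
t=7: q1 h=27  …XXXXXX[_]______…
t=8: q1 h=28  …XXXXXX[_]______…
t=9: q1 h=29  …XXXXXX[_]______…
t=10: q1 h=30  …XXXXXX[_]______…
t=11: q1 h=31  …XXXXXX[_]______…
t=12: q1 h=32  …XXXXXX[_]______…
t=13: q1 h=33  …XXXXXX[_]______…
t=14: q1 h=34  …XXXXXX[_]______|
t=15: q1 h=35  …XXXXXX[_]_____|
t=16: q1 h=36  …XXXXXX[_]____|
t=17: q1 h=37  …XXXXXX[_]___|
t=18: q1 h=38  …XXXXXX[_]__|
t=19: q1 h=39  …XXXXXX[_]_|
t=20: q1 h=40  …XXXXXX[_]|
t=21: q1 h=40  …XXXXXX[X]|
t=22: q1 h=39  …XXXXXX[X]_|
t=23: q1 h=38  …XXXXXX[X]__|

1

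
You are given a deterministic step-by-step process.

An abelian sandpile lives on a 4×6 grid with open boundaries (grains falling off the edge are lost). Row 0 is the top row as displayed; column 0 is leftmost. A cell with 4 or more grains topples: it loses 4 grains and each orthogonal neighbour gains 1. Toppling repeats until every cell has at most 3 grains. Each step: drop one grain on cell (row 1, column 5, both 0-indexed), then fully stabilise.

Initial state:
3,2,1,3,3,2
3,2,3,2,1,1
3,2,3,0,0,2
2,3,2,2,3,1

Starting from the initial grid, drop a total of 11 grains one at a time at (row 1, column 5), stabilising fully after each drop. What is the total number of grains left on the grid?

52

t=0: 3,2,1,3,3,2
3,2,3,2,1,1
3,2,3,0,0,2
2,3,2,2,3,1
t=1: 3,2,1,3,3,2
3,2,3,2,1,2
3,2,3,0,0,2
2,3,2,2,3,1
t=2: 3,2,1,3,3,2
3,2,3,2,1,3
3,2,3,0,0,2
2,3,2,2,3,1
t=3: 3,2,1,3,3,3
3,2,3,2,2,0
3,2,3,0,0,3
2,3,2,2,3,1
t=4: 3,2,1,3,3,3
3,2,3,2,2,1
3,2,3,0,0,3
2,3,2,2,3,1
t=5: 3,2,1,3,3,3
3,2,3,2,2,2
3,2,3,0,0,3
2,3,2,2,3,1
t=6: 3,2,1,3,3,3
3,2,3,2,2,3
3,2,3,0,0,3
2,3,2,2,3,1
t=7: 3,2,3,1,2,1
3,3,1,1,1,3
3,3,0,2,2,0
2,3,3,2,3,2
t=8: 3,2,3,1,2,2
3,3,1,1,2,0
3,3,0,2,2,1
2,3,3,2,3,2
t=9: 3,2,3,1,2,2
3,3,1,1,2,1
3,3,0,2,2,1
2,3,3,2,3,2
t=10: 3,2,3,1,2,2
3,3,1,1,2,2
3,3,0,2,2,1
2,3,3,2,3,2
t=11: 3,2,3,1,2,2
3,3,1,1,2,3
3,3,0,2,2,1
2,3,3,2,3,2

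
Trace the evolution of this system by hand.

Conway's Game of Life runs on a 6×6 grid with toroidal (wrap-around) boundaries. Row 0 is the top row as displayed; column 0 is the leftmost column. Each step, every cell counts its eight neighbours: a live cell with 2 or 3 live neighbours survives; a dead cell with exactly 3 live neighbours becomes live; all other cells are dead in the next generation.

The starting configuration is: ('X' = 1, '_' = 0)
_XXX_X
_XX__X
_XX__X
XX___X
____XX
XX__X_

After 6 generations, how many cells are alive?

11

k=0  _XXX_X
_XX__X
_XX__X
XX___X
____XX
XX__X_
k=1  ___X_X
_____X
____XX
_XX___
____X_
_X____
k=2  X___X_
X____X
X___XX
___XXX
_XX___
____X_
k=3  X___X_
_X____
___X__
_XXX__
__X__X
_X_X_X
k=4  XXX_XX
______
_X_X__
_X_XX_
______
_XXX_X
k=5  ____XX
___XXX
___XX_
___XX_
XX____
___X_X
k=6  X_____
______
__X___
__XXXX
X_XX_X
_____X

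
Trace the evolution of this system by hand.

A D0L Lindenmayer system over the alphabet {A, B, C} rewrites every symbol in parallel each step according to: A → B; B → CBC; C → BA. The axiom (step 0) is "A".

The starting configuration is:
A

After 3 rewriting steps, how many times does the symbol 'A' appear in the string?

2

0) A
1) B
2) CBC
3) BACBCBA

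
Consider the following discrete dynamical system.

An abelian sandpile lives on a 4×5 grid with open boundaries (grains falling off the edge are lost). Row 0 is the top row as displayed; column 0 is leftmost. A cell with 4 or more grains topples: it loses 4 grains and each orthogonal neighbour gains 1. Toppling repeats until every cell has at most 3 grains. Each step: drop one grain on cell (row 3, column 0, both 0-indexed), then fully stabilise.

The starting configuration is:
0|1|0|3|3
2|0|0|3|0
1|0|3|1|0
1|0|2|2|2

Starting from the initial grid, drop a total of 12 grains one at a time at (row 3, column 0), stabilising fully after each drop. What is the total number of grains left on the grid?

k=0  0|1|0|3|3
2|0|0|3|0
1|0|3|1|0
1|0|2|2|2
k=1  0|1|0|3|3
2|0|0|3|0
1|0|3|1|0
2|0|2|2|2
k=2  0|1|0|3|3
2|0|0|3|0
1|0|3|1|0
3|0|2|2|2
k=3  0|1|0|3|3
2|0|0|3|0
2|0|3|1|0
0|1|2|2|2
k=4  0|1|0|3|3
2|0|0|3|0
2|0|3|1|0
1|1|2|2|2
k=5  0|1|0|3|3
2|0|0|3|0
2|0|3|1|0
2|1|2|2|2
k=6  0|1|0|3|3
2|0|0|3|0
2|0|3|1|0
3|1|2|2|2
k=7  0|1|0|3|3
2|0|0|3|0
3|0|3|1|0
0|2|2|2|2
k=8  0|1|0|3|3
2|0|0|3|0
3|0|3|1|0
1|2|2|2|2
k=9  0|1|0|3|3
2|0|0|3|0
3|0|3|1|0
2|2|2|2|2
k=10  0|1|0|3|3
2|0|0|3|0
3|0|3|1|0
3|2|2|2|2
k=11  0|1|0|3|3
3|0|0|3|0
0|1|3|1|0
1|3|2|2|2
k=12  0|1|0|3|3
3|0|0|3|0
0|1|3|1|0
2|3|2|2|2

29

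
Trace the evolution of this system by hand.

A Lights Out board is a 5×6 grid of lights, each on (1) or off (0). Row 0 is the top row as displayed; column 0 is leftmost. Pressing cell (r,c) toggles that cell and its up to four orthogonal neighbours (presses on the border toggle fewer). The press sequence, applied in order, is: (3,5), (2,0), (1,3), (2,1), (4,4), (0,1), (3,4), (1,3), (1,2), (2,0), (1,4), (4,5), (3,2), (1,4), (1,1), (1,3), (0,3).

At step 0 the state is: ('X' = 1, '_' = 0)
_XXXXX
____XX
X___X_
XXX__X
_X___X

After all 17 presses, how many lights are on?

t=0: _XXXXX
____XX
X___X_
XXX__X
_X___X
t=1: _XXXXX
____XX
X___XX
XXX_X_
_X____
t=2: _XXXXX
X___XX
_X__XX
_XX_X_
_X____
t=3: _XX_XX
X_XX_X
_X_XXX
_XX_X_
_X____
t=4: _XX_XX
XXXX_X
X_XXXX
__X_X_
_X____
t=5: _XX_XX
XXXX_X
X_XXXX
__X___
_X_XXX
t=6: X___XX
X_XX_X
X_XXXX
__X___
_X_XXX
t=7: X___XX
X_XX_X
X_XX_X
__XXXX
_X_X_X
t=8: X__XXX
X___XX
X_X__X
__XXXX
_X_X_X
t=9: X_XXXX
XXXXXX
X____X
__XXXX
_X_X_X
t=10: X_XXXX
_XXXXX
_X___X
X_XXXX
_X_X_X
t=11: X_XX_X
_XX___
_X__XX
X_XXXX
_X_X_X
t=12: X_XX_X
_XX___
_X__XX
X_XXX_
_X_XX_
t=13: X_XX_X
_XX___
_XX_XX
XX__X_
_XXXX_
t=14: X_XXXX
_XXXXX
_XX__X
XX__X_
_XXXX_
t=15: XXXXXX
X__XXX
__X__X
XX__X_
_XXXX_
t=16: XXX_XX
X_X__X
__XX_X
XX__X_
_XXXX_
t=17: XX_X_X
X_XX_X
__XX_X
XX__X_
_XXXX_

18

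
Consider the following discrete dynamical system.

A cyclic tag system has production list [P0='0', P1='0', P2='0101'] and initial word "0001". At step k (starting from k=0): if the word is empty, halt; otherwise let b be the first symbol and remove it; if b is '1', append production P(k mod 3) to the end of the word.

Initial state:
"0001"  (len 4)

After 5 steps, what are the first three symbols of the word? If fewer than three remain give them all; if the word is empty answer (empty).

(empty)

k=0  "0001"  (len 4)
k=1  "001"  (len 3)
k=2  "01"  (len 2)
k=3  "1"  (len 1)
k=4  "0"  (len 1)
k=5  (halted — word empty)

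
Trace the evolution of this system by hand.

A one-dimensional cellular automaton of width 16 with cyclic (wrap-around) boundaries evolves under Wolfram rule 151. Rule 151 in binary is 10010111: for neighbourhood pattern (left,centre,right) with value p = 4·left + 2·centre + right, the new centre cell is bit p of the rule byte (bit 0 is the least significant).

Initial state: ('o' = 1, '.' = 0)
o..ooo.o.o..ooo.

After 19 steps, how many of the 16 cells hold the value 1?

0) o..ooo.o.o..ooo.
1) ooo.o..o.ooo.o..
2) .o..oooo..o..ooo
3) .ooo.oo.ooooo.o.
4) o.o......ooo..oo
5) ..ooooooo.o.oo.o
6) oo.ooooo..o....o
7) o...ooo.ooooooo.
8) oooo.o...ooooo..
9) .oo..oooo.ooo.oo
10) ...oo.oo...o....
11) ooo.....oooooooo
12) oo.ooooo.ooooooo
13) o...ooo...oooooo
14) .ooo.o.ooo.ooooo
15) ..o..o..o...ooo.
16) oooooooooooo.o.o
17) ooooooooooo..o..
18) .ooooooooo.ooooo
19) ..ooooooo...ooo.

10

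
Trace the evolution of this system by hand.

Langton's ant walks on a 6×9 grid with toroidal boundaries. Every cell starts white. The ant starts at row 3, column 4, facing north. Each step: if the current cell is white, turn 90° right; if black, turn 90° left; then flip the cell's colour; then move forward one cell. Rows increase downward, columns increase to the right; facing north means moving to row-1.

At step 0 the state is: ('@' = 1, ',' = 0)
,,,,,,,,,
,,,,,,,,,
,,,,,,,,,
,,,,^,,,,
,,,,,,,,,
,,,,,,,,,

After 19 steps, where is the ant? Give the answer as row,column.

gen 0: ,,,,,,,,,
,,,,,,,,,
,,,,,,,,,
,,,,^,,,,
,,,,,,,,,
,,,,,,,,,
gen 1: ,,,,,,,,,
,,,,,,,,,
,,,,,,,,,
,,,,@>,,,
,,,,,,,,,
,,,,,,,,,
gen 2: ,,,,,,,,,
,,,,,,,,,
,,,,,,,,,
,,,,@@,,,
,,,,,v,,,
,,,,,,,,,
gen 3: ,,,,,,,,,
,,,,,,,,,
,,,,,,,,,
,,,,@@,,,
,,,,<@,,,
,,,,,,,,,
gen 4: ,,,,,,,,,
,,,,,,,,,
,,,,,,,,,
,,,,^@,,,
,,,,@@,,,
,,,,,,,,,
gen 5: ,,,,,,,,,
,,,,,,,,,
,,,,,,,,,
,,,<,@,,,
,,,,@@,,,
,,,,,,,,,
gen 6: ,,,,,,,,,
,,,,,,,,,
,,,^,,,,,
,,,@,@,,,
,,,,@@,,,
,,,,,,,,,
gen 7: ,,,,,,,,,
,,,,,,,,,
,,,@>,,,,
,,,@,@,,,
,,,,@@,,,
,,,,,,,,,
gen 8: ,,,,,,,,,
,,,,,,,,,
,,,@@,,,,
,,,@v@,,,
,,,,@@,,,
,,,,,,,,,
gen 9: ,,,,,,,,,
,,,,,,,,,
,,,@@,,,,
,,,<@@,,,
,,,,@@,,,
,,,,,,,,,
gen 10: ,,,,,,,,,
,,,,,,,,,
,,,@@,,,,
,,,,@@,,,
,,,v@@,,,
,,,,,,,,,
gen 11: ,,,,,,,,,
,,,,,,,,,
,,,@@,,,,
,,,,@@,,,
,,<@@@,,,
,,,,,,,,,
gen 12: ,,,,,,,,,
,,,,,,,,,
,,,@@,,,,
,,^,@@,,,
,,@@@@,,,
,,,,,,,,,
gen 13: ,,,,,,,,,
,,,,,,,,,
,,,@@,,,,
,,@>@@,,,
,,@@@@,,,
,,,,,,,,,
gen 14: ,,,,,,,,,
,,,,,,,,,
,,,@@,,,,
,,@@@@,,,
,,@v@@,,,
,,,,,,,,,
gen 15: ,,,,,,,,,
,,,,,,,,,
,,,@@,,,,
,,@@@@,,,
,,@,>@,,,
,,,,,,,,,
gen 16: ,,,,,,,,,
,,,,,,,,,
,,,@@,,,,
,,@@^@,,,
,,@,,@,,,
,,,,,,,,,
gen 17: ,,,,,,,,,
,,,,,,,,,
,,,@@,,,,
,,@<,@,,,
,,@,,@,,,
,,,,,,,,,
gen 18: ,,,,,,,,,
,,,,,,,,,
,,,@@,,,,
,,@,,@,,,
,,@v,@,,,
,,,,,,,,,
gen 19: ,,,,,,,,,
,,,,,,,,,
,,,@@,,,,
,,@,,@,,,
,,<@,@,,,
,,,,,,,,,

4,2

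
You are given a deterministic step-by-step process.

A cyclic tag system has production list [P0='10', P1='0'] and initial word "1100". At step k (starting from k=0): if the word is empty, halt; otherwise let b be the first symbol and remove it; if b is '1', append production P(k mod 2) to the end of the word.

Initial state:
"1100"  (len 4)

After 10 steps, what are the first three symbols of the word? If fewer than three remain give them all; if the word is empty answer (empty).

step 0: "1100"  (len 4)
step 1: "10010"  (len 5)
step 2: "00100"  (len 5)
step 3: "0100"  (len 4)
step 4: "100"  (len 3)
step 5: "0010"  (len 4)
step 6: "010"  (len 3)
step 7: "10"  (len 2)
step 8: "00"  (len 2)
step 9: "0"  (len 1)
step 10: (halted — word empty)

(empty)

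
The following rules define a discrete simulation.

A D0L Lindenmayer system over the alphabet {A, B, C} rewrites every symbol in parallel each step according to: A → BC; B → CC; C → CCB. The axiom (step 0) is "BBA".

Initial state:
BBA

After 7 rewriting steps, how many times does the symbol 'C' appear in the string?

t=0: BBA
t=1: CCCCBC
t=2: CCBCCBCCBCCBCCCCB
t=3: CCBCCBCCCCBCCBCCCCBCCBCCCCBCCBCCCCBCCBCCBCCBCC
t=4: CCBCCBCCCCBCCBCCCCBCCBCCBCCBCCCCBCCBCCCCBCCBCCBCCBCCCCBCCB…BCCBCCCCBCCBCCCCBCCBCCBCCBCCCCBCCBCCCCBCCBCCCCBCCBCCCCBCCB  (len 126)
t=5: CCBCCBCCCCBCCBCCCCBCCBCCBCCBCCCCBCCBCCCCBCCBCCBCCBCCCCBCCB…BCCBCCCCBCCBCCCCBCCBCCBCCBCCCCBCCBCCCCBCCBCCBCCBCCCCBCCBCC  (len 344)
t=6: CCBCCBCCCCBCCBCCCCBCCBCCBCCBCCCCBCCBCCCCBCCBCCBCCBCCCCBCCB…BCCBCCCCBCCBCCCCBCCBCCCCBCCBCCCCBCCBCCBCCBCCCCBCCBCCCCBCCB  (len 940)
t=7: CCBCCBCCCCBCCBCCCCBCCBCCBCCBCCCCBCCBCCCCBCCBCCBCCBCCCCBCCB…BCCBCCCCBCCBCCCCBCCBCCBCCBCCCCBCCBCCCCBCCBCCBCCBCCCCBCCBCC  (len 2568)

1880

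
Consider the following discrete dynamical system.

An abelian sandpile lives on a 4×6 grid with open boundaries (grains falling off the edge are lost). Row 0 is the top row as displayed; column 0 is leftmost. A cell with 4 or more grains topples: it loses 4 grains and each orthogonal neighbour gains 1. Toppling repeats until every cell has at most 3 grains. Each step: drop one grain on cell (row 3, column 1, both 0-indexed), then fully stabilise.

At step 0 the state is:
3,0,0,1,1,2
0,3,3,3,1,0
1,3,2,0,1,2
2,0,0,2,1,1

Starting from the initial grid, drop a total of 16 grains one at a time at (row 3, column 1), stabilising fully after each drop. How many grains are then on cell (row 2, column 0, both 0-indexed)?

1

[0] 3,0,0,1,1,2
0,3,3,3,1,0
1,3,2,0,1,2
2,0,0,2,1,1
[1] 3,0,0,1,1,2
0,3,3,3,1,0
1,3,2,0,1,2
2,1,0,2,1,1
[2] 3,0,0,1,1,2
0,3,3,3,1,0
1,3,2,0,1,2
2,2,0,2,1,1
[3] 3,0,0,1,1,2
0,3,3,3,1,0
1,3,2,0,1,2
2,3,0,2,1,1
[4] 3,1,1,2,1,2
1,1,2,0,2,0
2,2,0,2,1,2
3,1,2,2,1,1
[5] 3,1,1,2,1,2
1,1,2,0,2,0
2,2,0,2,1,2
3,2,2,2,1,1
[6] 3,1,1,2,1,2
1,1,2,0,2,0
2,2,0,2,1,2
3,3,2,2,1,1
[7] 3,1,1,2,1,2
1,1,2,0,2,0
3,3,0,2,1,2
0,1,3,2,1,1
[8] 3,1,1,2,1,2
1,1,2,0,2,0
3,3,0,2,1,2
0,2,3,2,1,1
[9] 3,1,1,2,1,2
1,1,2,0,2,0
3,3,0,2,1,2
0,3,3,2,1,1
[10] 3,1,1,2,1,2
2,2,2,0,2,0
0,1,2,2,1,2
2,2,0,3,1,1
[11] 3,1,1,2,1,2
2,2,2,0,2,0
0,1,2,2,1,2
2,3,0,3,1,1
[12] 3,1,1,2,1,2
2,2,2,0,2,0
0,2,2,2,1,2
3,0,1,3,1,1
[13] 3,1,1,2,1,2
2,2,2,0,2,0
0,2,2,2,1,2
3,1,1,3,1,1
[14] 3,1,1,2,1,2
2,2,2,0,2,0
0,2,2,2,1,2
3,2,1,3,1,1
[15] 3,1,1,2,1,2
2,2,2,0,2,0
0,2,2,2,1,2
3,3,1,3,1,1
[16] 3,1,1,2,1,2
2,2,2,0,2,0
1,3,2,2,1,2
0,1,2,3,1,1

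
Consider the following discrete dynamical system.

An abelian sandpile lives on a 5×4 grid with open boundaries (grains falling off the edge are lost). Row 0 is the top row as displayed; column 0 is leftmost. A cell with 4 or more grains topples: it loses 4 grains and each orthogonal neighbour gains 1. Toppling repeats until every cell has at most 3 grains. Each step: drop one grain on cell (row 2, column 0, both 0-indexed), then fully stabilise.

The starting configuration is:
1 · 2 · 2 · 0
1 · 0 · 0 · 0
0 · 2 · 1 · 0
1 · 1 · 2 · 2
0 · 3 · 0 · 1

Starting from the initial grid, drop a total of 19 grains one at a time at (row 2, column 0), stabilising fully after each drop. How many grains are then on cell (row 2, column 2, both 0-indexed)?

[0] 1 · 2 · 2 · 0
1 · 0 · 0 · 0
0 · 2 · 1 · 0
1 · 1 · 2 · 2
0 · 3 · 0 · 1
[1] 1 · 2 · 2 · 0
1 · 0 · 0 · 0
1 · 2 · 1 · 0
1 · 1 · 2 · 2
0 · 3 · 0 · 1
[2] 1 · 2 · 2 · 0
1 · 0 · 0 · 0
2 · 2 · 1 · 0
1 · 1 · 2 · 2
0 · 3 · 0 · 1
[3] 1 · 2 · 2 · 0
1 · 0 · 0 · 0
3 · 2 · 1 · 0
1 · 1 · 2 · 2
0 · 3 · 0 · 1
[4] 1 · 2 · 2 · 0
2 · 0 · 0 · 0
0 · 3 · 1 · 0
2 · 1 · 2 · 2
0 · 3 · 0 · 1
[5] 1 · 2 · 2 · 0
2 · 0 · 0 · 0
1 · 3 · 1 · 0
2 · 1 · 2 · 2
0 · 3 · 0 · 1
[6] 1 · 2 · 2 · 0
2 · 0 · 0 · 0
2 · 3 · 1 · 0
2 · 1 · 2 · 2
0 · 3 · 0 · 1
[7] 1 · 2 · 2 · 0
2 · 0 · 0 · 0
3 · 3 · 1 · 0
2 · 1 · 2 · 2
0 · 3 · 0 · 1
[8] 1 · 2 · 2 · 0
3 · 1 · 0 · 0
1 · 0 · 2 · 0
3 · 2 · 2 · 2
0 · 3 · 0 · 1
[9] 1 · 2 · 2 · 0
3 · 1 · 0 · 0
2 · 0 · 2 · 0
3 · 2 · 2 · 2
0 · 3 · 0 · 1
[10] 1 · 2 · 2 · 0
3 · 1 · 0 · 0
3 · 0 · 2 · 0
3 · 2 · 2 · 2
0 · 3 · 0 · 1
[11] 2 · 2 · 2 · 0
0 · 2 · 0 · 0
2 · 1 · 2 · 0
0 · 3 · 2 · 2
1 · 3 · 0 · 1
[12] 2 · 2 · 2 · 0
0 · 2 · 0 · 0
3 · 1 · 2 · 0
0 · 3 · 2 · 2
1 · 3 · 0 · 1
[13] 2 · 2 · 2 · 0
1 · 2 · 0 · 0
0 · 2 · 2 · 0
1 · 3 · 2 · 2
1 · 3 · 0 · 1
[14] 2 · 2 · 2 · 0
1 · 2 · 0 · 0
1 · 2 · 2 · 0
1 · 3 · 2 · 2
1 · 3 · 0 · 1
[15] 2 · 2 · 2 · 0
1 · 2 · 0 · 0
2 · 2 · 2 · 0
1 · 3 · 2 · 2
1 · 3 · 0 · 1
[16] 2 · 2 · 2 · 0
1 · 2 · 0 · 0
3 · 2 · 2 · 0
1 · 3 · 2 · 2
1 · 3 · 0 · 1
[17] 2 · 2 · 2 · 0
2 · 2 · 0 · 0
0 · 3 · 2 · 0
2 · 3 · 2 · 2
1 · 3 · 0 · 1
[18] 2 · 2 · 2 · 0
2 · 2 · 0 · 0
1 · 3 · 2 · 0
2 · 3 · 2 · 2
1 · 3 · 0 · 1
[19] 2 · 2 · 2 · 0
2 · 2 · 0 · 0
2 · 3 · 2 · 0
2 · 3 · 2 · 2
1 · 3 · 0 · 1

2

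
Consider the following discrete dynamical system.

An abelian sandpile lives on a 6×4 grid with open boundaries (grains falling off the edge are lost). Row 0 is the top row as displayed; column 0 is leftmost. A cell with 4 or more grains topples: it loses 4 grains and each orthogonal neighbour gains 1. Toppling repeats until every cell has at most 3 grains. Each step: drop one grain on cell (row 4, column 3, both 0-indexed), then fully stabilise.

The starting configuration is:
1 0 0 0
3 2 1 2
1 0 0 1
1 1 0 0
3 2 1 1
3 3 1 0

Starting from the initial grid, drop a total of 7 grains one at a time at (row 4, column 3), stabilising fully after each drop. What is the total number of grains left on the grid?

32

0) 1 0 0 0
3 2 1 2
1 0 0 1
1 1 0 0
3 2 1 1
3 3 1 0
1) 1 0 0 0
3 2 1 2
1 0 0 1
1 1 0 0
3 2 1 2
3 3 1 0
2) 1 0 0 0
3 2 1 2
1 0 0 1
1 1 0 0
3 2 1 3
3 3 1 0
3) 1 0 0 0
3 2 1 2
1 0 0 1
1 1 0 1
3 2 2 0
3 3 1 1
4) 1 0 0 0
3 2 1 2
1 0 0 1
1 1 0 1
3 2 2 1
3 3 1 1
5) 1 0 0 0
3 2 1 2
1 0 0 1
1 1 0 1
3 2 2 2
3 3 1 1
6) 1 0 0 0
3 2 1 2
1 0 0 1
1 1 0 1
3 2 2 3
3 3 1 1
7) 1 0 0 0
3 2 1 2
1 0 0 1
1 1 0 2
3 2 3 0
3 3 1 2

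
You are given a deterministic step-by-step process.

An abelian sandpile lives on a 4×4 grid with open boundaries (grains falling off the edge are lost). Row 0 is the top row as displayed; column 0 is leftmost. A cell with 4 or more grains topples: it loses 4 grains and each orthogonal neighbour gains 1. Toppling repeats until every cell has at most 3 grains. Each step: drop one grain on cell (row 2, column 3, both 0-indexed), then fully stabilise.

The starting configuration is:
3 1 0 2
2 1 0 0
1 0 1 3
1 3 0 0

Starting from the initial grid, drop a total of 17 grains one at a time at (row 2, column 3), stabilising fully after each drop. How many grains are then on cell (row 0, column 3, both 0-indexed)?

3

0) 3 1 0 2
2 1 0 0
1 0 1 3
1 3 0 0
1) 3 1 0 2
2 1 0 1
1 0 2 0
1 3 0 1
2) 3 1 0 2
2 1 0 1
1 0 2 1
1 3 0 1
3) 3 1 0 2
2 1 0 1
1 0 2 2
1 3 0 1
4) 3 1 0 2
2 1 0 1
1 0 2 3
1 3 0 1
5) 3 1 0 2
2 1 0 2
1 0 3 0
1 3 0 2
6) 3 1 0 2
2 1 0 2
1 0 3 1
1 3 0 2
7) 3 1 0 2
2 1 0 2
1 0 3 2
1 3 0 2
8) 3 1 0 2
2 1 0 2
1 0 3 3
1 3 0 2
9) 3 1 0 2
2 1 1 3
1 1 0 1
1 3 1 3
10) 3 1 0 2
2 1 1 3
1 1 0 2
1 3 1 3
11) 3 1 0 2
2 1 1 3
1 1 0 3
1 3 1 3
12) 3 1 0 3
2 1 2 0
1 1 1 2
1 3 2 0
13) 3 1 0 3
2 1 2 0
1 1 1 3
1 3 2 0
14) 3 1 0 3
2 1 2 1
1 1 2 0
1 3 2 1
15) 3 1 0 3
2 1 2 1
1 1 2 1
1 3 2 1
16) 3 1 0 3
2 1 2 1
1 1 2 2
1 3 2 1
17) 3 1 0 3
2 1 2 1
1 1 2 3
1 3 2 1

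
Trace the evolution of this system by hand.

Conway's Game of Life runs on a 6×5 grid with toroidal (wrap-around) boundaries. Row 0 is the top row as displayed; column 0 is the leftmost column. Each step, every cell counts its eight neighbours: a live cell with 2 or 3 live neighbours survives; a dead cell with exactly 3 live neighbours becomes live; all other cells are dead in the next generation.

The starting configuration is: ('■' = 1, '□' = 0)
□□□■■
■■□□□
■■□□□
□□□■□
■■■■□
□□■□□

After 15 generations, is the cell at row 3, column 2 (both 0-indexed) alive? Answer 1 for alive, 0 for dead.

1

[0] □□□■■
■■□□□
■■□□□
□□□■□
■■■■□
□□■□□
[1] ■■■■■
□■■□□
■■■□■
□□□■□
□■□■■
■□□□□
[2] □□□■■
□□□□□
■□□□■
□□□□□
■□■■■
□□□□□
[3] □□□□□
■□□■□
□□□□□
□■□□□
□□□■■
■□■□□
[4] □■□□■
□□□□□
□□□□□
□□□□□
■■■■■
□□□■■
[5] ■□□■■
□□□□□
□□□□□
■■■■■
■■■□□
□□□□□
[6] □□□□■
□□□□■
■■■■■
□□□■■
□□□□□
□□■■□
[7] □□□□■
□■■□□
□■■□□
□■□□□
□□■□■
□□□■□
[8] □□■■□
■■■■□
■□□□□
■■□■□
□□■■□
□□□■■
[9] ■□□□□
■□□■□
□□□■□
■■□■□
■■□□□
□□□□■
[10] ■□□□□
□□□□□
■■□■□
■■□□□
□■■□□
□■□□■
[11] ■□□□□
■■□□■
■■■□■
□□□□■
□□■□□
□■■□□
[12] □□■□■
□□■■□
□□■□□
□□■□■
□■■■□
□■■□□
[13] □□□□□
□■■□□
□■■□□
□□□□□
■□□□□
■□□□□
[14] □■□□□
□■■□□
□■■□□
□■□□□
□□□□□
□□□□□
[15] □■■□□
■□□□□
■□□□□
□■■□□
□□□□□
□□□□□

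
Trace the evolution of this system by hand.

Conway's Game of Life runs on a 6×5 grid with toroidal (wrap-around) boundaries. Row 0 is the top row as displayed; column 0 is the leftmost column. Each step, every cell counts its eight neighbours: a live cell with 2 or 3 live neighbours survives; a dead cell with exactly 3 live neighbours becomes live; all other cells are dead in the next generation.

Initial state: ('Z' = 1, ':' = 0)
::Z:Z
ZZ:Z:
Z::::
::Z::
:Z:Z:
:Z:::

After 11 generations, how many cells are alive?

6

gen 0: ::Z:Z
ZZ:Z:
Z::::
::Z::
:Z:Z:
:Z:::
gen 1: ::ZZZ
ZZZZ:
Z:Z:Z
:ZZ::
:Z:::
ZZ:Z:
gen 2: :::::
:::::
::::Z
::ZZ:
:::::
ZZ:Z:
gen 3: :::::
:::::
:::Z:
:::Z:
:Z:ZZ
:::::
gen 4: :::::
:::::
:::::
:::Z:
::ZZZ
:::::
gen 5: :::::
:::::
:::::
::ZZZ
::ZZZ
:::Z:
gen 6: :::::
:::::
:::Z:
::Z:Z
:::::
::ZZZ
gen 7: :::Z:
:::::
:::Z:
:::Z:
::Z:Z
:::Z:
gen 8: :::::
:::::
:::::
::ZZZ
::Z:Z
::ZZZ
gen 9: :::Z:
:::::
:::Z:
::Z:Z
ZZ:::
::Z:Z
gen 10: :::Z:
:::::
:::Z:
ZZZZZ
ZZZ:Z
ZZZZZ
gen 11: ZZ:Z:
:::::
ZZ:Z:
:::::
:::::
:::::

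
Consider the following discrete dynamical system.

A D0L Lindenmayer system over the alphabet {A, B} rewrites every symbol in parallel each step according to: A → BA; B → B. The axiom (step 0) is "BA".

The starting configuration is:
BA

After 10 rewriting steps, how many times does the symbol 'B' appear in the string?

t=0: BA
t=1: BBA
t=2: BBBA
t=3: BBBBA
t=4: BBBBBA
t=5: BBBBBBA
t=6: BBBBBBBA
t=7: BBBBBBBBA
t=8: BBBBBBBBBA
t=9: BBBBBBBBBBA
t=10: BBBBBBBBBBBA

11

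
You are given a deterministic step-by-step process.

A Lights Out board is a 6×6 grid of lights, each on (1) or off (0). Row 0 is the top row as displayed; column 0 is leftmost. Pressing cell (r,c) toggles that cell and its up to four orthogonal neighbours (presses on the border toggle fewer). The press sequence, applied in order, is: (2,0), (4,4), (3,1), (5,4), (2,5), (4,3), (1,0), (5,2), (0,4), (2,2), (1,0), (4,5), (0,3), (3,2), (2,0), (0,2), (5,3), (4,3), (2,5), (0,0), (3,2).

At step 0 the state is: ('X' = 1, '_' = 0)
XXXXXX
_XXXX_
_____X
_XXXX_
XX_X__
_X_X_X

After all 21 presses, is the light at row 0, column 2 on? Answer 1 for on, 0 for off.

step 0: XXXXXX
_XXXX_
_____X
_XXXX_
XX_X__
_X_X_X
step 1: XXXXXX
XXXXX_
XX___X
XXXXX_
XX_X__
_X_X_X
step 2: XXXXXX
XXXXX_
XX___X
XXXX__
XX__XX
_X_XXX
step 3: XXXXXX
XXXXX_
X____X
___X__
X___XX
_X_XXX
step 4: XXXXXX
XXXXX_
X____X
___X__
X____X
_X____
step 5: XXXXXX
XXXXXX
X___X_
___X_X
X____X
_X____
step 6: XXXXXX
XXXXXX
X___X_
_____X
X_XXXX
_X_X__
step 7: _XXXXX
__XXXX
____X_
_____X
X_XXXX
_X_X__
step 8: _XXXXX
__XXXX
____X_
_____X
X__XXX
__X___
step 9: _XX___
__XX_X
____X_
_____X
X__XXX
__X___
step 10: _XX___
___X_X
_XXXX_
__X__X
X__XXX
__X___
step 11: XXX___
XX_X_X
XXXXX_
__X__X
X__XXX
__X___
step 12: XXX___
XX_X_X
XXXXX_
__X___
X__X__
__X__X
step 13: XX_XX_
XX___X
XXXXX_
__X___
X__X__
__X__X
step 14: XX_XX_
XX___X
XX_XX_
_X_X__
X_XX__
__X__X
step 15: XX_XX_
_X___X
___XX_
XX_X__
X_XX__
__X__X
step 16: X_X_X_
_XX__X
___XX_
XX_X__
X_XX__
__X__X
step 17: X_X_X_
_XX__X
___XX_
XX_X__
X_X___
___XXX
step 18: X_X_X_
_XX__X
___XX_
XX____
X__XX_
____XX
step 19: X_X_X_
_XX___
___X_X
XX___X
X__XX_
____XX
step 20: _XX_X_
XXX___
___X_X
XX___X
X__XX_
____XX
step 21: _XX_X_
XXX___
__XX_X
X_XX_X
X_XXX_
____XX

1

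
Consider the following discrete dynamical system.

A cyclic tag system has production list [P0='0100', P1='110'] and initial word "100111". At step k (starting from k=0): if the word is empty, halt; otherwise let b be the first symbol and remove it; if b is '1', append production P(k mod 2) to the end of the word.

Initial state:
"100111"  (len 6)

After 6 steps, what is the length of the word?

14

[0] "100111"  (len 6)
[1] "001110100"  (len 9)
[2] "01110100"  (len 8)
[3] "1110100"  (len 7)
[4] "110100110"  (len 9)
[5] "101001100100"  (len 12)
[6] "01001100100110"  (len 14)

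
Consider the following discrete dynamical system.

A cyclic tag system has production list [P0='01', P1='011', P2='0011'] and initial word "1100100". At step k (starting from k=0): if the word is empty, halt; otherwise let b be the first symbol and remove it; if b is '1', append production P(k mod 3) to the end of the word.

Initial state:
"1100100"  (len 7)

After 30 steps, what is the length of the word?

[0] "1100100"  (len 7)
[1] "10010001"  (len 8)
[2] "0010001011"  (len 10)
[3] "010001011"  (len 9)
[4] "10001011"  (len 8)
[5] "0001011011"  (len 10)
[6] "001011011"  (len 9)
[7] "01011011"  (len 8)
[8] "1011011"  (len 7)
[9] "0110110011"  (len 10)
[10] "110110011"  (len 9)
[11] "10110011011"  (len 11)
[12] "01100110110011"  (len 14)
[13] "1100110110011"  (len 13)
[14] "100110110011011"  (len 15)
[15] "001101100110110011"  (len 18)
[16] "01101100110110011"  (len 17)
[17] "1101100110110011"  (len 16)
[18] "1011001101100110011"  (len 19)
[19] "01100110110011001101"  (len 20)
[20] "1100110110011001101"  (len 19)
[21] "1001101100110011010011"  (len 22)
[22] "00110110011001101001101"  (len 23)
[23] "0110110011001101001101"  (len 22)
[24] "110110011001101001101"  (len 21)
[25] "1011001100110100110101"  (len 22)
[26] "011001100110100110101011"  (len 24)
[27] "11001100110100110101011"  (len 23)
[28] "100110011010011010101101"  (len 24)
[29] "00110011010011010101101011"  (len 26)
[30] "0110011010011010101101011"  (len 25)

25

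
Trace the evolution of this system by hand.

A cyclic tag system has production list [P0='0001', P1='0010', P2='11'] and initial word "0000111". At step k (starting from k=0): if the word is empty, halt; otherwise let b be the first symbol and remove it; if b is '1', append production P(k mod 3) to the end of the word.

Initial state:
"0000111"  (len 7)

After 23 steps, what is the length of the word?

step 0: "0000111"  (len 7)
step 1: "000111"  (len 6)
step 2: "00111"  (len 5)
step 3: "0111"  (len 4)
step 4: "111"  (len 3)
step 5: "110010"  (len 6)
step 6: "1001011"  (len 7)
step 7: "0010110001"  (len 10)
step 8: "010110001"  (len 9)
step 9: "10110001"  (len 8)
step 10: "01100010001"  (len 11)
step 11: "1100010001"  (len 10)
step 12: "10001000111"  (len 11)
step 13: "00010001110001"  (len 14)
step 14: "0010001110001"  (len 13)
step 15: "010001110001"  (len 12)
step 16: "10001110001"  (len 11)
step 17: "00011100010010"  (len 14)
step 18: "0011100010010"  (len 13)
step 19: "011100010010"  (len 12)
step 20: "11100010010"  (len 11)
step 21: "110001001011"  (len 12)
step 22: "100010010110001"  (len 15)
step 23: "000100101100010010"  (len 18)

18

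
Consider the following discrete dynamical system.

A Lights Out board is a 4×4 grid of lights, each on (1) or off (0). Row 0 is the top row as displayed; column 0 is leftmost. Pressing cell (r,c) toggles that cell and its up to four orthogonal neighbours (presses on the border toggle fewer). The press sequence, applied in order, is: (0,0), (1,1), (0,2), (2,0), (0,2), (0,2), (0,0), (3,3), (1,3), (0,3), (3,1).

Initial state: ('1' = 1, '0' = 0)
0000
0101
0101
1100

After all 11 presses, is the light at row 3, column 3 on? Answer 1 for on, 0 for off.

t=0: 0000
0101
0101
1100
t=1: 1100
1101
0101
1100
t=2: 1000
0011
0001
1100
t=3: 1111
0001
0001
1100
t=4: 1111
1001
1101
0100
t=5: 1000
1011
1101
0100
t=6: 1111
1001
1101
0100
t=7: 0011
0001
1101
0100
t=8: 0011
0001
1100
0111
t=9: 0010
0010
1101
0111
t=10: 0001
0011
1101
0111
t=11: 0001
0011
1001
1001

1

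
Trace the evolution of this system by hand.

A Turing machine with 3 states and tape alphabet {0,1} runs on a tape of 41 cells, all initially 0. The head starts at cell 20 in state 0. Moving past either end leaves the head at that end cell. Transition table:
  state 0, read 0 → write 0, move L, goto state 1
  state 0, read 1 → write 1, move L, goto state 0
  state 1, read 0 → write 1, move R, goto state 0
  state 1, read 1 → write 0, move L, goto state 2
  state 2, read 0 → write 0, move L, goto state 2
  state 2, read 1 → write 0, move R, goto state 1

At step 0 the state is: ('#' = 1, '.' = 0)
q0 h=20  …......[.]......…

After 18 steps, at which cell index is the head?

4

gen 0: q0 h=20  …......[.]......…
gen 1: q1 h=19  …......[.]......…
gen 2: q0 h=20  ….....#[.]......…
gen 3: q1 h=19  …......[#]......…
gen 4: q2 h=18  …......[.]......…
gen 5: q2 h=17  …......[.]......…
gen 6: q2 h=16  …......[.]......…
gen 7: q2 h=15  …......[.]......…
gen 8: q2 h=14  …......[.]......…
gen 9: q2 h=13  …......[.]......…
gen 10: q2 h=12  …......[.]......…
gen 11: q2 h=11  …......[.]......…
gen 12: q2 h=10  …......[.]......…
gen 13: q2 h= 9  …......[.]......…
gen 14: q2 h= 8  …......[.]......…
gen 15: q2 h= 7  …......[.]......…
gen 16: q2 h= 6  |......[.]......…
gen 17: q2 h= 5  |.....[.]......…
gen 18: q2 h= 4  |....[.]......…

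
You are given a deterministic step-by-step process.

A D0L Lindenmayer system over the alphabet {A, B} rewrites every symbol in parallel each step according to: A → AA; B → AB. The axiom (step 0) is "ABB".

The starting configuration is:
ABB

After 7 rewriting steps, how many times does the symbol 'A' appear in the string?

382

t=0: ABB
t=1: AAABAB
t=2: AAAAAAABAAAB
t=3: AAAAAAAAAAAAAAABAAAAAAAB
t=4: AAAAAAAAAAAAAAAAAAAAAAAAAAAAAAABAAAAAAAAAAAAAAAB
t=5: AAAAAAAAAAAAAAAAAAAAAAAAAAAAAAAAAAAAAAAAAAAAAAAAAAAAAAAAAAAAAAABAAAAAAAAAAAAAAAAAAAAAAAAAAAAAAAB
t=6: AAAAAAAAAAAAAAAAAAAAAAAAAAAAAAAAAAAAAAAAAAAAAAAAAAAAAAAAAA…AAAAAAAAAAAAAAAAAAAAAAAAAAAAAAAAAAAAAAAAAAAAAAAAAAAAAAAAAB  (len 192)
t=7: AAAAAAAAAAAAAAAAAAAAAAAAAAAAAAAAAAAAAAAAAAAAAAAAAAAAAAAAAA…AAAAAAAAAAAAAAAAAAAAAAAAAAAAAAAAAAAAAAAAAAAAAAAAAAAAAAAAAB  (len 384)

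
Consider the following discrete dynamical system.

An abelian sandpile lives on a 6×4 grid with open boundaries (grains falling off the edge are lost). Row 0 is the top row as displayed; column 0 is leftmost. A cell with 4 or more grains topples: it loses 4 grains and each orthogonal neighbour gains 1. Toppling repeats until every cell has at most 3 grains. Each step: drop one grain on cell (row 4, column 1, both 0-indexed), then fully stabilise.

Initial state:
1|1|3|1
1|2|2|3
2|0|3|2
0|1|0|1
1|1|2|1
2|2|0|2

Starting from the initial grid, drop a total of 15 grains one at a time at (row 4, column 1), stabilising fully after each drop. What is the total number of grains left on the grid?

44

[0] 1|1|3|1
1|2|2|3
2|0|3|2
0|1|0|1
1|1|2|1
2|2|0|2
[1] 1|1|3|1
1|2|2|3
2|0|3|2
0|1|0|1
1|2|2|1
2|2|0|2
[2] 1|1|3|1
1|2|2|3
2|0|3|2
0|1|0|1
1|3|2|1
2|2|0|2
[3] 1|1|3|1
1|2|2|3
2|0|3|2
0|2|0|1
2|0|3|1
2|3|0|2
[4] 1|1|3|1
1|2|2|3
2|0|3|2
0|2|0|1
2|1|3|1
2|3|0|2
[5] 1|1|3|1
1|2|2|3
2|0|3|2
0|2|0|1
2|2|3|1
2|3|0|2
[6] 1|1|3|1
1|2|2|3
2|0|3|2
0|2|0|1
2|3|3|1
2|3|0|2
[7] 1|1|3|1
1|2|2|3
2|0|3|2
0|3|1|1
3|2|0|2
3|0|2|2
[8] 1|1|3|1
1|2|2|3
2|0|3|2
0|3|1|1
3|3|0|2
3|0|2|2
[9] 1|1|3|1
1|2|2|3
2|1|3|2
2|0|2|1
1|2|1|2
0|2|2|2
[10] 1|1|3|1
1|2|2|3
2|1|3|2
2|0|2|1
1|3|1|2
0|2|2|2
[11] 1|1|3|1
1|2|2|3
2|1|3|2
2|1|2|1
2|0|2|2
0|3|2|2
[12] 1|1|3|1
1|2|2|3
2|1|3|2
2|1|2|1
2|1|2|2
0|3|2|2
[13] 1|1|3|1
1|2|2|3
2|1|3|2
2|1|2|1
2|2|2|2
0|3|2|2
[14] 1|1|3|1
1|2|2|3
2|1|3|2
2|1|2|1
2|3|2|2
0|3|2|2
[15] 1|1|3|1
1|2|2|3
2|1|3|2
2|2|2|1
3|1|3|2
1|0|3|2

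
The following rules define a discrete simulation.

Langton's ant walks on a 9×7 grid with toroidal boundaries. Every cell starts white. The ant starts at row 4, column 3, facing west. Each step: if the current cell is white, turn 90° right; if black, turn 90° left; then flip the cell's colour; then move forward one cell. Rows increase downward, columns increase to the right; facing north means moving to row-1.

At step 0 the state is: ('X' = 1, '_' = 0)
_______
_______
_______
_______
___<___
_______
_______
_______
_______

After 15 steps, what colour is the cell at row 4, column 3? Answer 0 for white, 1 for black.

1

k=0  _______
_______
_______
_______
___<___
_______
_______
_______
_______
k=1  _______
_______
_______
___^___
___X___
_______
_______
_______
_______
k=2  _______
_______
_______
___X>__
___X___
_______
_______
_______
_______
k=3  _______
_______
_______
___XX__
___Xv__
_______
_______
_______
_______
k=4  _______
_______
_______
___XX__
___<X__
_______
_______
_______
_______
k=5  _______
_______
_______
___XX__
____X__
___v___
_______
_______
_______
k=6  _______
_______
_______
___XX__
____X__
__<X___
_______
_______
_______
k=7  _______
_______
_______
___XX__
__^_X__
__XX___
_______
_______
_______
k=8  _______
_______
_______
___XX__
__X>X__
__XX___
_______
_______
_______
k=9  _______
_______
_______
___XX__
__XXX__
__Xv___
_______
_______
_______
k=10  _______
_______
_______
___XX__
__XXX__
__X_>__
_______
_______
_______
k=11  _______
_______
_______
___XX__
__XXX__
__X_X__
____v__
_______
_______
k=12  _______
_______
_______
___XX__
__XXX__
__X_X__
___<X__
_______
_______
k=13  _______
_______
_______
___XX__
__XXX__
__X^X__
___XX__
_______
_______
k=14  _______
_______
_______
___XX__
__XXX__
__XX>__
___XX__
_______
_______
k=15  _______
_______
_______
___XX__
__XX^__
__XX___
___XX__
_______
_______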